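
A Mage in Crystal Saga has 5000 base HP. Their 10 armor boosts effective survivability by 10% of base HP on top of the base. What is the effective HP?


EHP = 5000 * (1 + 10/100)
= 5000 * (1 + 0.1)
= 5000 * 1.1
= 5500.0

5500.0 EHP


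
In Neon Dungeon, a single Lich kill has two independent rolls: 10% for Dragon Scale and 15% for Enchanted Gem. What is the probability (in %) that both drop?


For independent events, P(both) = P(A) * P(B)
= 10% * 15%
= 150 / 100 %
= 1.5%

1.5%


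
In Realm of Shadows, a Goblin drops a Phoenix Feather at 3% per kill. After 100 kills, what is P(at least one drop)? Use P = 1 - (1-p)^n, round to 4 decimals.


P(at least one) = 1 - P(none) = 1 - (1-p)^n
p = 3/100 = 0.03
1 - p = 0.97
(1 - p)^100 = 0.97^100 = 0.047553
P(at least one) = 1 - 0.047553 = 0.9524

0.9524


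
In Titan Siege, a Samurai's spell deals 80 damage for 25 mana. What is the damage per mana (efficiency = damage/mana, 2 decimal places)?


Efficiency = damage / mana
= 80 / 25
= 3.20

3.20 dmg/mana


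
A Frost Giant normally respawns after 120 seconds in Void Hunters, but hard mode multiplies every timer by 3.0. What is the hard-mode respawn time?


Respawn time = base * multiplier
= 120 * 3.0
= 360.0 seconds

360.0 seconds


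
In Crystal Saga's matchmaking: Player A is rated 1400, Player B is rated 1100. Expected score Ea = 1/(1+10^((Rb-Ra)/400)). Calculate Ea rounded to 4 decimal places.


Elo expected score: Ea = 1/(1 + 10^((Rb-Ra)/400))
Rb - Ra = 1100 - 1400 = -300
(Rb-Ra)/400 = -300/400 = -0.75
10^-0.75 = 0.177828
Ea = 1/(1 + 0.177828) = 1/1.177828 = 0.8490

0.8490


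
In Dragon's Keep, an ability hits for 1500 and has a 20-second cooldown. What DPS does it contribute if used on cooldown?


DPS = damage / cooldown
= 1500 / 20
= 75.00

75.00 DPS


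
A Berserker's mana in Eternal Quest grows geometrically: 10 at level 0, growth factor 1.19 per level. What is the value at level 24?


value = base * growth^level
= 10 * 1.19^24
= 10 * 65.031994
= 650.32

650.32 mana


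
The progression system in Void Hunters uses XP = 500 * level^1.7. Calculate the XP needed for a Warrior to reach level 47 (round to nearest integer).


XP = 500 * level^1.7
Substitute level = 47:
XP = 500 * 47^1.7
= 500 * 695.9313
= 347966

347966 XP


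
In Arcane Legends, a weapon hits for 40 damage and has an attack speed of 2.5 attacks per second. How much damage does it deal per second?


DPS = damage * attack_speed
= 40 * 2.5
= 100.0

100.0 DPS


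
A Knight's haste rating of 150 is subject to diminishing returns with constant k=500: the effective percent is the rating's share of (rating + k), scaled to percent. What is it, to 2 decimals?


effective% = rating / (rating + k) * 100
= 150 / (150 + 500) * 100
= 150 / 650 * 100
= 0.230769 * 100
= 23.08%

23.08%


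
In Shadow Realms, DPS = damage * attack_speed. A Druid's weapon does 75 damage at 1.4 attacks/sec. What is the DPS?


DPS = damage * attack_speed
= 75 * 1.4
= 105.0

105.0 DPS


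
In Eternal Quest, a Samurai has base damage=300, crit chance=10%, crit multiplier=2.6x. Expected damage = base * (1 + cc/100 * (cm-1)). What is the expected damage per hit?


E[dmg] = base * (1 + crit_chance * (crit_mult - 1))
cc as decimal = 10/100 = 0.1
cm - 1 = 2.6 - 1 = 1.6
Bonus factor = 0.1 * 1.6 = 0.16
Total multiplier = 1 + 0.16 = 1.16
Expected damage = 300 * 1.16 = 348.00

348.00 damage


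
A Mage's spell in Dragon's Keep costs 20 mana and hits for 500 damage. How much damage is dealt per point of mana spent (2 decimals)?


Efficiency = damage / mana
= 500 / 20
= 25.00

25.00 dmg/mana


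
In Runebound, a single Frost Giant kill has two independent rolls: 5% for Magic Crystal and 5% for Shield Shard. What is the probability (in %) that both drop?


For independent events, P(both) = P(A) * P(B)
= 5% * 5%
= 25 / 100 %
= 0.25%

0.25%


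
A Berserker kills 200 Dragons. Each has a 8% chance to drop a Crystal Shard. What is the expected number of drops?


Expected drops = kills * (drop_rate / 100)
= 200 * (8 / 100)
= 200 * 0.08
= 16.0

16.0 drops


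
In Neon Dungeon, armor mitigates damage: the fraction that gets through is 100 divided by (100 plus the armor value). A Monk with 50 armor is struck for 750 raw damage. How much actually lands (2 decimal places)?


actual = 750 * 100 / (100 + 50)
= 750 * 100 / 150
= 75000 / 150
= 500.00

500.00 damage


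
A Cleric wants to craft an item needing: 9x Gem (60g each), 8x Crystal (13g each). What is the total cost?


Cost breakdown:
  Gem: 9 * 60 = 540
  Crystal: 8 * 13 = 104
Total = 540 + 104 = 644

644 gold


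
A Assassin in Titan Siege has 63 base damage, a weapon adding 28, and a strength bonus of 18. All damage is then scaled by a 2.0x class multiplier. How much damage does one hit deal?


Sum base + weapon + str = 63 + 28 + 18 = 109
Multiply by 2.0:
109 * 2.0 = 218.0

218.0 damage


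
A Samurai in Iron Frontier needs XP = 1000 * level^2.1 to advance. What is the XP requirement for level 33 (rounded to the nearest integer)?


XP = 1000 * level^2.1
Substitute level = 33:
XP = 1000 * 33^2.1
= 1000 * 1544.8249
= 1544825

1544825 XP


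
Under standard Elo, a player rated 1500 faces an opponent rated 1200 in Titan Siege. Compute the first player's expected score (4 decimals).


Elo expected score: Ea = 1/(1 + 10^((Rb-Ra)/400))
Rb - Ra = 1200 - 1500 = -300
(Rb-Ra)/400 = -300/400 = -0.75
10^-0.75 = 0.177828
Ea = 1/(1 + 0.177828) = 1/1.177828 = 0.8490

0.8490


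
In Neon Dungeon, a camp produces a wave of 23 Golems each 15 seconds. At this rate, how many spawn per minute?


Spawns per minute = count * (60 / interval)
= 23 * (60 / 15)
= 23 * 4.0
= 92.0

92.0 per minute


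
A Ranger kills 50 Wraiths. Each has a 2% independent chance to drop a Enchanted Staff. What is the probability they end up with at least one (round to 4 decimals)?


P(at least one) = 1 - P(none) = 1 - (1-p)^n
p = 2/100 = 0.02
1 - p = 0.98
(1 - p)^50 = 0.98^50 = 0.364170
P(at least one) = 1 - 0.364170 = 0.6358

0.6358


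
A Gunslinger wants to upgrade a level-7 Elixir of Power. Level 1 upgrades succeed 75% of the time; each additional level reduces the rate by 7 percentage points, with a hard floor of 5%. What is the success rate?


raw_rate = 75 - 7 * (7 - 1)
= 75 - 7 * 6
= 75 - 42
= 33
Apply floor: max(33, 5) = 33%

33%


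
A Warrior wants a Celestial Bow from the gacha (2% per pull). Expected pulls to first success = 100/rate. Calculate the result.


Expected pulls for a geometric distribution = 1/p = 100 / rate%
= 100 / 2
= 50.0

50.0 pulls


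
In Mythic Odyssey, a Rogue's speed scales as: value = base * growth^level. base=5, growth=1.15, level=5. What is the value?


value = base * growth^level
= 5 * 1.15^5
= 5 * 2.011357
= 10.06

10.06 speed


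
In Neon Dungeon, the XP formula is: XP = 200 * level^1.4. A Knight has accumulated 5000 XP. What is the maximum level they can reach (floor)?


XP = 200 * level^1.4, so level = (XP / 200)^(1/1.4)
= (5000 / 200)^(1/1.4)
= 25.0^0.7143
= 9.9662
Floor: level = 9

level 9


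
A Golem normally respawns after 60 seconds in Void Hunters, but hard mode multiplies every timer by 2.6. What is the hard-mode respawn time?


Respawn time = base * multiplier
= 60 * 2.6
= 156.0 seconds

156.0 seconds


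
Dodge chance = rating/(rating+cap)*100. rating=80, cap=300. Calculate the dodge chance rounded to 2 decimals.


dodge% = 80 / (80 + 300) * 100
= 80 / 380 * 100
= 0.210526 * 100
= 21.05%

21.05%


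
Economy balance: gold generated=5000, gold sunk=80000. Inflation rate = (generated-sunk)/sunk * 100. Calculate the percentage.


Net gold = 5000 - 80000 = -75000
Inflation rate = net / sunk * 100 = -75000 / 80000 * 100
= -0.9375 * 100
= -93.75%

-93.75%


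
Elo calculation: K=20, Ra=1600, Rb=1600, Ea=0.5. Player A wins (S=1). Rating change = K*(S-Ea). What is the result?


Elo update: delta = K * (S - Ea), where S = 1 (wins)
S - Ea = 1 - 0.5 = 0.5
Rating change = 20 * 0.5
= 10.00

10.00 rating points


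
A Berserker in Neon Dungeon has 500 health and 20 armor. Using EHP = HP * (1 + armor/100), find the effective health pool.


EHP = 500 * (1 + 20/100)
= 500 * (1 + 0.2)
= 500 * 1.2
= 600.0

600.0 EHP


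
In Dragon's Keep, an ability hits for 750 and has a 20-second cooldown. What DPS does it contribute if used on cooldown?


DPS = damage / cooldown
= 750 / 20
= 37.50

37.50 DPS


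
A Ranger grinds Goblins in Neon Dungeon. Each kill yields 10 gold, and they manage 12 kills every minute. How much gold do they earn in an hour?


Gold per minute = 10 * 12 = 120
Gold per hour = 120 * 60 = 7200

7200 gold/hour


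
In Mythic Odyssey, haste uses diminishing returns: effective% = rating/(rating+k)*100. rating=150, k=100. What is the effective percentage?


effective% = rating / (rating + k) * 100
= 150 / (150 + 100) * 100
= 150 / 250 * 100
= 0.6 * 100
= 60.00%

60.00%


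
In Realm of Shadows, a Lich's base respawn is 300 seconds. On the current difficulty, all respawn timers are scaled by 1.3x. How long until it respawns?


Respawn time = base * multiplier
= 300 * 1.3
= 390.0 seconds

390.0 seconds


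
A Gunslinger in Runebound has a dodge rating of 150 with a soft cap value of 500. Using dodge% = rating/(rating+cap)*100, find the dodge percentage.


dodge% = 150 / (150 + 500) * 100
= 150 / 650 * 100
= 0.230769 * 100
= 23.08%

23.08%


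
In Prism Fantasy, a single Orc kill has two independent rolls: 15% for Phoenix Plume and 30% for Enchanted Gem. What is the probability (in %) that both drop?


For independent events, P(both) = P(A) * P(B)
= 15% * 30%
= 450 / 100 %
= 4.5%

4.5%


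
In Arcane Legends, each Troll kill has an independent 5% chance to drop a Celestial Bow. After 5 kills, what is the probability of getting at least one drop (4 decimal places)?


P(at least one) = 1 - P(none) = 1 - (1-p)^n
p = 5/100 = 0.05
1 - p = 0.95
(1 - p)^5 = 0.95^5 = 0.773781
P(at least one) = 1 - 0.773781 = 0.2262

0.2262


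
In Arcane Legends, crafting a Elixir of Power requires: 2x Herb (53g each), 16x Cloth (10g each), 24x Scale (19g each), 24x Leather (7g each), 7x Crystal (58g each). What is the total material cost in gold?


Cost breakdown:
  Herb: 2 * 53 = 106
  Cloth: 16 * 10 = 160
  Scale: 24 * 19 = 456
  Leather: 24 * 7 = 168
  Crystal: 7 * 58 = 406
Total = 106 + 160 + 456 + 168 + 406 = 1296

1296 gold


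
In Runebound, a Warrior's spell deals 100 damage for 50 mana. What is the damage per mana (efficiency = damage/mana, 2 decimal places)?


Efficiency = damage / mana
= 100 / 50
= 2.00

2.00 dmg/mana


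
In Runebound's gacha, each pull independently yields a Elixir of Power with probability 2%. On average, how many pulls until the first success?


Expected pulls for a geometric distribution = 1/p = 100 / rate%
= 100 / 2
= 50.0

50.0 pulls


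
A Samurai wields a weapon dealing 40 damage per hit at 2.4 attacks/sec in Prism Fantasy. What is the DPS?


DPS = damage * attack_speed
= 40 * 2.4
= 96.0

96.0 DPS


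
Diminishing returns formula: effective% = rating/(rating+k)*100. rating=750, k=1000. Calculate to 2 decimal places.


effective% = rating / (rating + k) * 100
= 750 / (750 + 1000) * 100
= 750 / 1750 * 100
= 0.428571 * 100
= 42.86%

42.86%


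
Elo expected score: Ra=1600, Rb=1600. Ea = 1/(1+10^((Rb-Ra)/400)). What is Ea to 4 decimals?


Elo expected score: Ea = 1/(1 + 10^((Rb-Ra)/400))
Rb - Ra = 1600 - 1600 = 0
(Rb-Ra)/400 = 0/400 = 0.0
10^0.0 = 1.0
Ea = 1/(1 + 1.0) = 1/2.0 = 0.5000

0.5000


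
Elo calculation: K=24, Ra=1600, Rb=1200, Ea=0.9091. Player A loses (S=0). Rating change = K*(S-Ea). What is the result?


Elo update: delta = K * (S - Ea), where S = 0 (loses)
S - Ea = 0 - 0.9091 = -0.9091
Rating change = 24 * -0.9091
= -21.82

-21.82 rating points


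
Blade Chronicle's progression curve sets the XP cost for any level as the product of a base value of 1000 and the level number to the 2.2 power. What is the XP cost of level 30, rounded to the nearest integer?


XP = 1000 * level^2.2
Substitute level = 30:
XP = 1000 * 30^2.2
= 1000 * 1776.9154
= 1776915

1776915 XP


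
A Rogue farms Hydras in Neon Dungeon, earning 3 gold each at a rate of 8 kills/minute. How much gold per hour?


Gold per minute = 3 * 8 = 24
Gold per hour = 24 * 60 = 1440

1440 gold/hour


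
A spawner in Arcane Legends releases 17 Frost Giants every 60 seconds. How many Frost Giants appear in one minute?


Spawns per minute = count * (60 / interval)
= 17 * (60 / 60)
= 17 * 1.0
= 17.0

17.0 per minute


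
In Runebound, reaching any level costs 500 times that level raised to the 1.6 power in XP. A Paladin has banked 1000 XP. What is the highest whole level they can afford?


XP = 500 * level^1.6, so level = (XP / 500)^(1/1.6)
= (1000 / 500)^(1/1.6)
= 2.0^0.625
= 1.5422
Floor: level = 1

level 1


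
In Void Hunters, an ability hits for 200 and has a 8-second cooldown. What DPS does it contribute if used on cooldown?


DPS = damage / cooldown
= 200 / 8
= 25.00

25.00 DPS


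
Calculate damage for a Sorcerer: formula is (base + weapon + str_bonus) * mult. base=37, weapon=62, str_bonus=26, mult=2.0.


Sum base + weapon + str = 37 + 62 + 26 = 125
Multiply by 2.0:
125 * 2.0 = 250.0

250.0 damage


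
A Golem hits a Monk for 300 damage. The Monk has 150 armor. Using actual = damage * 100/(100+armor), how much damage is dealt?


actual = 300 * 100 / (100 + 150)
= 300 * 100 / 250
= 30000 / 250
= 120.00

120.00 damage


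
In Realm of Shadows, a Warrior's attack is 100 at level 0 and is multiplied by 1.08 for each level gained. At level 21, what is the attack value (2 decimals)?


value = base * growth^level
= 100 * 1.08^21
= 100 * 5.033834
= 503.38

503.38 attack


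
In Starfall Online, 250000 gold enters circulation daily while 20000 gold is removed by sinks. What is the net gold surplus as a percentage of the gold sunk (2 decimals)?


Net gold = 250000 - 20000 = 230000
Inflation rate = net / sunk * 100 = 230000 / 20000 * 100
= 11.5 * 100
= 1150.00%

1150.00%


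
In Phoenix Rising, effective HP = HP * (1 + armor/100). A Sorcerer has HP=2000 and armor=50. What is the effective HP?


EHP = 2000 * (1 + 50/100)
= 2000 * (1 + 0.5)
= 2000 * 1.5
= 3000.0

3000.0 EHP


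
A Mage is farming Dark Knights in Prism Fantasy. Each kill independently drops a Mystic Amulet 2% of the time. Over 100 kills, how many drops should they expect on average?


Expected drops = kills * (drop_rate / 100)
= 100 * (2 / 100)
= 100 * 0.02
= 2.0

2.0 drops


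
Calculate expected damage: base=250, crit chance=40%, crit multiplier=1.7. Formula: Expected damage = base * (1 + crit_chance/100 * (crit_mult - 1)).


E[dmg] = base * (1 + crit_chance * (crit_mult - 1))
cc as decimal = 40/100 = 0.4
cm - 1 = 1.7 - 1 = 0.7
Bonus factor = 0.4 * 0.7 = 0.28
Total multiplier = 1 + 0.28 = 1.28
Expected damage = 250 * 1.28 = 320.00

320.00 damage


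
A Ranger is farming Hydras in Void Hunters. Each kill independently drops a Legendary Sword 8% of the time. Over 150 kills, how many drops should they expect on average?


Expected drops = kills * (drop_rate / 100)
= 150 * (8 / 100)
= 150 * 0.08
= 12.0

12.0 drops


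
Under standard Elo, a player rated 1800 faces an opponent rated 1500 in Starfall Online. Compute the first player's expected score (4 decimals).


Elo expected score: Ea = 1/(1 + 10^((Rb-Ra)/400))
Rb - Ra = 1500 - 1800 = -300
(Rb-Ra)/400 = -300/400 = -0.75
10^-0.75 = 0.177828
Ea = 1/(1 + 0.177828) = 1/1.177828 = 0.8490

0.8490


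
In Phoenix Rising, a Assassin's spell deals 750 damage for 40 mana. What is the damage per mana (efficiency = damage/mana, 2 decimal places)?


Efficiency = damage / mana
= 750 / 40
= 18.75

18.75 dmg/mana


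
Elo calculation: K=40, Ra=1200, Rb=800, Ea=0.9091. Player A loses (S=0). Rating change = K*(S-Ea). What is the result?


Elo update: delta = K * (S - Ea), where S = 0 (loses)
S - Ea = 0 - 0.9091 = -0.9091
Rating change = 40 * -0.9091
= -36.36

-36.36 rating points


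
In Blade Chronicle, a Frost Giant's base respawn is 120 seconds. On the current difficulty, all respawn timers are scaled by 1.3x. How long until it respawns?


Respawn time = base * multiplier
= 120 * 1.3
= 156.0 seconds

156.0 seconds


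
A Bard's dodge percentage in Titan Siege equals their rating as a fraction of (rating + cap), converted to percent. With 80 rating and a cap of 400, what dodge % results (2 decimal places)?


dodge% = 80 / (80 + 400) * 100
= 80 / 480 * 100
= 0.166667 * 100
= 16.67%

16.67%


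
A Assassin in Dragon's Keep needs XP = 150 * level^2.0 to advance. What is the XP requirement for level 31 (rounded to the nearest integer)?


XP = 150 * level^2.0
Substitute level = 31:
XP = 150 * 31^2.0
= 150 * 961.0
= 144150

144150 XP


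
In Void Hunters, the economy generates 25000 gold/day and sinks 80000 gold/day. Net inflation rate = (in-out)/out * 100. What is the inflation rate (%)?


Net gold = 25000 - 80000 = -55000
Inflation rate = net / sunk * 100 = -55000 / 80000 * 100
= -0.6875 * 100
= -68.75%

-68.75%


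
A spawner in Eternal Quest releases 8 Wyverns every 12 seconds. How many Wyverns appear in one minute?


Spawns per minute = count * (60 / interval)
= 8 * (60 / 12)
= 8 * 5.0
= 40.0

40.0 per minute


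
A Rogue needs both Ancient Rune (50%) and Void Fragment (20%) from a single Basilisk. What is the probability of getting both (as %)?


For independent events, P(both) = P(A) * P(B)
= 50% * 20%
= 1000 / 100 %
= 10.0%

10.0%


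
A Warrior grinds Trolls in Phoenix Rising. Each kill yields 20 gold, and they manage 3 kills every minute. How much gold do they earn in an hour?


Gold per minute = 20 * 3 = 60
Gold per hour = 60 * 60 = 3600

3600 gold/hour


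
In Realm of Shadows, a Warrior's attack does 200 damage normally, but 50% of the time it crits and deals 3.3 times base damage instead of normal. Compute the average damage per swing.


E[dmg] = base * (1 + crit_chance * (crit_mult - 1))
cc as decimal = 50/100 = 0.5
cm - 1 = 3.3 - 1 = 2.3
Bonus factor = 0.5 * 2.3 = 1.15
Total multiplier = 1 + 1.15 = 2.15
Expected damage = 200 * 2.15 = 430.00

430.00 damage


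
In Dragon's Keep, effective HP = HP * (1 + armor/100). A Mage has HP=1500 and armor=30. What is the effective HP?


EHP = 1500 * (1 + 30/100)
= 1500 * (1 + 0.3)
= 1500 * 1.3
= 1950.0

1950.0 EHP


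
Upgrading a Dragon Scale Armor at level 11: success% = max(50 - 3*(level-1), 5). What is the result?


raw_rate = 50 - 3 * (11 - 1)
= 50 - 3 * 10
= 50 - 30
= 20
Apply floor: max(20, 5) = 20%

20%


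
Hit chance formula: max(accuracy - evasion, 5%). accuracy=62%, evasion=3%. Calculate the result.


accuracy - evasion = 62 - 3 = 59
Apply floor: max(59, 5) = 59
Hit chance = 59%

59%


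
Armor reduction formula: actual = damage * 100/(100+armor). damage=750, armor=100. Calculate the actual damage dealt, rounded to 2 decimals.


actual = 750 * 100 / (100 + 100)
= 750 * 100 / 200
= 75000 / 200
= 375.00

375.00 damage


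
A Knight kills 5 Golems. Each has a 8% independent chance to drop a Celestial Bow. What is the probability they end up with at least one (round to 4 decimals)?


P(at least one) = 1 - P(none) = 1 - (1-p)^n
p = 8/100 = 0.08
1 - p = 0.92
(1 - p)^5 = 0.92^5 = 0.659082
P(at least one) = 1 - 0.659082 = 0.3409

0.3409


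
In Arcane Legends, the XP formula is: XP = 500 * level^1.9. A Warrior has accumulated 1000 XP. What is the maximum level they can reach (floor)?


XP = 500 * level^1.9, so level = (XP / 500)^(1/1.9)
= (1000 / 500)^(1/1.9)
= 2.0^0.5263
= 1.4402
Floor: level = 1

level 1


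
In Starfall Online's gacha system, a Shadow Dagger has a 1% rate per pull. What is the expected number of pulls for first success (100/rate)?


Expected pulls for a geometric distribution = 1/p = 100 / rate%
= 100 / 1
= 100.0

100.0 pulls


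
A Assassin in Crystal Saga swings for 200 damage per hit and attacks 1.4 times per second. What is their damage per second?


DPS = damage * attack_speed
= 200 * 1.4
= 280.0

280.0 DPS


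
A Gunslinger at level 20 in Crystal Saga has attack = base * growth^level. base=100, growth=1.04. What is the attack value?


value = base * growth^level
= 100 * 1.04^20
= 100 * 2.191123
= 219.11

219.11 attack


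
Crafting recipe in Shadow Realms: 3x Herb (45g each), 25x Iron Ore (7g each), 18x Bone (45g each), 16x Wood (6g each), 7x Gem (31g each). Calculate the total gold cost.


Cost breakdown:
  Herb: 3 * 45 = 135
  Iron Ore: 25 * 7 = 175
  Bone: 18 * 45 = 810
  Wood: 16 * 6 = 96
  Gem: 7 * 31 = 217
Total = 135 + 175 + 810 + 96 + 217 = 1433

1433 gold


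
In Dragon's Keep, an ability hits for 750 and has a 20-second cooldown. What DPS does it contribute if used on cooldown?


DPS = damage / cooldown
= 750 / 20
= 37.50

37.50 DPS


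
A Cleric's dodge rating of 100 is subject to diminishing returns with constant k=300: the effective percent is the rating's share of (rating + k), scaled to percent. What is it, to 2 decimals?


effective% = rating / (rating + k) * 100
= 100 / (100 + 300) * 100
= 100 / 400 * 100
= 0.25 * 100
= 25.00%

25.00%


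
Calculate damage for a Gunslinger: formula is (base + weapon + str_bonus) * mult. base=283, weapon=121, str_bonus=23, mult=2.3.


Sum base + weapon + str = 283 + 121 + 23 = 427
Multiply by 2.3:
427 * 2.3 = 982.1

982.1 damage


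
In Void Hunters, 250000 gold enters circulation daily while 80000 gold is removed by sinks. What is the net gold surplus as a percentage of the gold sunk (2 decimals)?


Net gold = 250000 - 80000 = 170000
Inflation rate = net / sunk * 100 = 170000 / 80000 * 100
= 2.125 * 100
= 212.50%

212.50%


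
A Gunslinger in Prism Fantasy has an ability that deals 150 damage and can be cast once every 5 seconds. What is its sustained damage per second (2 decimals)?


DPS = damage / cooldown
= 150 / 5
= 30.00

30.00 DPS


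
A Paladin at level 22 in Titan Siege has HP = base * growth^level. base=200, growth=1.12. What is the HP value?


value = base * growth^level
= 200 * 1.12^22
= 200 * 12.10031
= 2420.06

2420.06 HP


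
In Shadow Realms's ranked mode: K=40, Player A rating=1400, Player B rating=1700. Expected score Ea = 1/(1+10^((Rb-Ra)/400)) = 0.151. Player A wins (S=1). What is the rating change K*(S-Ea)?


Elo update: delta = K * (S - Ea), where S = 1 (wins)
S - Ea = 1 - 0.151 = 0.849
Rating change = 40 * 0.849
= 33.96

33.96 rating points


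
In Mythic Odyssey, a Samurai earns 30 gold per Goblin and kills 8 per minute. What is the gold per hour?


Gold per minute = 30 * 8 = 240
Gold per hour = 240 * 60 = 14400

14400 gold/hour


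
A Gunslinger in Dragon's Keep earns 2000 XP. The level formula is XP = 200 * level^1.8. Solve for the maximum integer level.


XP = 200 * level^1.8, so level = (XP / 200)^(1/1.8)
= (2000 / 200)^(1/1.8)
= 10.0^0.5556
= 3.5938
Floor: level = 3

level 3


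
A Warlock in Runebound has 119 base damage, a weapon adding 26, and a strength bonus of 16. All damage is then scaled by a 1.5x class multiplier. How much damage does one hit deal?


Sum base + weapon + str = 119 + 26 + 16 = 161
Multiply by 1.5:
161 * 1.5 = 241.5

241.5 damage


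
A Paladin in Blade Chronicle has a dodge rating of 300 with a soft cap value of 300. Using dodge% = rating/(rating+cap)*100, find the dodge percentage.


dodge% = 300 / (300 + 300) * 100
= 300 / 600 * 100
= 0.5 * 100
= 50.00%

50.00%


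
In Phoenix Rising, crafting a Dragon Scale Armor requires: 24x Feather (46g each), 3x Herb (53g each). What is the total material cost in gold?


Cost breakdown:
  Feather: 24 * 46 = 1104
  Herb: 3 * 53 = 159
Total = 1104 + 159 = 1263

1263 gold


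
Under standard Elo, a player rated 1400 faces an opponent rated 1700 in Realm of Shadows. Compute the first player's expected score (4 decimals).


Elo expected score: Ea = 1/(1 + 10^((Rb-Ra)/400))
Rb - Ra = 1700 - 1400 = 300
(Rb-Ra)/400 = 300/400 = 0.75
10^0.75 = 5.623413
Ea = 1/(1 + 5.623413) = 1/6.623413 = 0.1510

0.1510


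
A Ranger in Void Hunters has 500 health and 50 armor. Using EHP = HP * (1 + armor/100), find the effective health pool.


EHP = 500 * (1 + 50/100)
= 500 * (1 + 0.5)
= 500 * 1.5
= 750.0

750.0 EHP


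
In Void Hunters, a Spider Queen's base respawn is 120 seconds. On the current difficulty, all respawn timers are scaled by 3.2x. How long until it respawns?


Respawn time = base * multiplier
= 120 * 3.2
= 384.0 seconds

384.0 seconds


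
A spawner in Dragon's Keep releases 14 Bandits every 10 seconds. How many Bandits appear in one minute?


Spawns per minute = count * (60 / interval)
= 14 * (60 / 10)
= 14 * 6.0
= 84.0

84.0 per minute


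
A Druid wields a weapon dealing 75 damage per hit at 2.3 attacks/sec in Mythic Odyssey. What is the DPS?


DPS = damage * attack_speed
= 75 * 2.3
= 172.5

172.5 DPS


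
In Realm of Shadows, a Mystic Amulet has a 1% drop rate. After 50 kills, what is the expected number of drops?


Expected drops = kills * (drop_rate / 100)
= 50 * (1 / 100)
= 50 * 0.01
= 0.5

0.5 drops


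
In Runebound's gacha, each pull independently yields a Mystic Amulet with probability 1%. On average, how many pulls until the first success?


Expected pulls for a geometric distribution = 1/p = 100 / rate%
= 100 / 1
= 100.0

100.0 pulls


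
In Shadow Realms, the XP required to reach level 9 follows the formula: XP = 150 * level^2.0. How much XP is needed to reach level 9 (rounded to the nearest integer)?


XP = 150 * level^2.0
Substitute level = 9:
XP = 150 * 9^2.0
= 150 * 81.0
= 12150

12150 XP


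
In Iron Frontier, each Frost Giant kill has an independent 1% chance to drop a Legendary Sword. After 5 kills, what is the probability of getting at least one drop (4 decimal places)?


P(at least one) = 1 - P(none) = 1 - (1-p)^n
p = 1/100 = 0.01
1 - p = 0.99
(1 - p)^5 = 0.99^5 = 0.950990
P(at least one) = 1 - 0.950990 = 0.0490

0.0490


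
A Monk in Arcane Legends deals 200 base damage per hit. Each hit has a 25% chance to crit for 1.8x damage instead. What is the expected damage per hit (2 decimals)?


E[dmg] = base * (1 + crit_chance * (crit_mult - 1))
cc as decimal = 25/100 = 0.25
cm - 1 = 1.8 - 1 = 0.8
Bonus factor = 0.25 * 0.8 = 0.2
Total multiplier = 1 + 0.2 = 1.2
Expected damage = 200 * 1.2 = 240.00

240.00 damage


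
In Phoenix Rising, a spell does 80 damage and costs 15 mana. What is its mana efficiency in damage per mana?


Efficiency = damage / mana
= 80 / 15
= 5.33

5.33 dmg/mana


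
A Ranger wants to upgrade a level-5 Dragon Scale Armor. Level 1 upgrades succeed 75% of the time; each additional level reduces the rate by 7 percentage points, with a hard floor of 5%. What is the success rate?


raw_rate = 75 - 7 * (5 - 1)
= 75 - 7 * 4
= 75 - 28
= 47
Apply floor: max(47, 5) = 47%

47%


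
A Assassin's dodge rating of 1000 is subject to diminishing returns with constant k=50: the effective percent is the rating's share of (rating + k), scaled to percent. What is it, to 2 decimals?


effective% = rating / (rating + k) * 100
= 1000 / (1000 + 50) * 100
= 1000 / 1050 * 100
= 0.952381 * 100
= 95.24%

95.24%


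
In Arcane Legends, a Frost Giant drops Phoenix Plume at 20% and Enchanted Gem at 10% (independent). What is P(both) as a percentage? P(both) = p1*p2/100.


For independent events, P(both) = P(A) * P(B)
= 20% * 10%
= 200 / 100 %
= 2.0%

2.0%


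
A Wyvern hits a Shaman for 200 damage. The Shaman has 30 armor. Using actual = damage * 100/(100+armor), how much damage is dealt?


actual = 200 * 100 / (100 + 30)
= 200 * 100 / 130
= 20000 / 130
= 153.85

153.85 damage


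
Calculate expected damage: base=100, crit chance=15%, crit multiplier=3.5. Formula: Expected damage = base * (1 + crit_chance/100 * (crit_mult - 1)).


E[dmg] = base * (1 + crit_chance * (crit_mult - 1))
cc as decimal = 15/100 = 0.15
cm - 1 = 3.5 - 1 = 2.5
Bonus factor = 0.15 * 2.5 = 0.375
Total multiplier = 1 + 0.375 = 1.375
Expected damage = 100 * 1.375 = 137.50

137.50 damage


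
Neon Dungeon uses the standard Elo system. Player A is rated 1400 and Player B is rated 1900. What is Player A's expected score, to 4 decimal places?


Elo expected score: Ea = 1/(1 + 10^((Rb-Ra)/400))
Rb - Ra = 1900 - 1400 = 500
(Rb-Ra)/400 = 500/400 = 1.25
10^1.25 = 17.782794
Ea = 1/(1 + 17.782794) = 1/18.782794 = 0.0532

0.0532


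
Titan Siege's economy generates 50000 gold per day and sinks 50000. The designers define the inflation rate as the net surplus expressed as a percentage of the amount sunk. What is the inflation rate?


Net gold = 50000 - 50000 = 0
Inflation rate = net / sunk * 100 = 0 / 50000 * 100
= 0.0 * 100
= 0.00%

0.00%


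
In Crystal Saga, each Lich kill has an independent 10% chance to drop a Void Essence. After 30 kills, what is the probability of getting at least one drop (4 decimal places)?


P(at least one) = 1 - P(none) = 1 - (1-p)^n
p = 10/100 = 0.1
1 - p = 0.9
(1 - p)^30 = 0.9^30 = 0.042391
P(at least one) = 1 - 0.042391 = 0.9576

0.9576


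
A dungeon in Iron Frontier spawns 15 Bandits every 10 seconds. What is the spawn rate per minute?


Spawns per minute = count * (60 / interval)
= 15 * (60 / 10)
= 15 * 6.0
= 90.0

90.0 per minute


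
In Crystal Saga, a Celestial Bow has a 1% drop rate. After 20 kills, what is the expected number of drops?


Expected drops = kills * (drop_rate / 100)
= 20 * (1 / 100)
= 20 * 0.01
= 0.2

0.2 drops


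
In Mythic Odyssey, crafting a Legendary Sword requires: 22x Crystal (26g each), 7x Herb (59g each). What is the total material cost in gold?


Cost breakdown:
  Crystal: 22 * 26 = 572
  Herb: 7 * 59 = 413
Total = 572 + 413 = 985

985 gold


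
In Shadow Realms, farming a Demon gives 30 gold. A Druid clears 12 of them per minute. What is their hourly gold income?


Gold per minute = 30 * 12 = 360
Gold per hour = 360 * 60 = 21600

21600 gold/hour


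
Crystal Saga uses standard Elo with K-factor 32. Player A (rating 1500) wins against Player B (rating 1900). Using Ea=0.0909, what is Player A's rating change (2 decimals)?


Elo update: delta = K * (S - Ea), where S = 1 (wins)
S - Ea = 1 - 0.0909 = 0.9091
Rating change = 32 * 0.9091
= 29.09

29.09 rating points


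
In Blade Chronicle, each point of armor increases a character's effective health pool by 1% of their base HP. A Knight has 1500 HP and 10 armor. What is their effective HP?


EHP = 1500 * (1 + 10/100)
= 1500 * (1 + 0.1)
= 1500 * 1.1
= 1650.0

1650.0 EHP


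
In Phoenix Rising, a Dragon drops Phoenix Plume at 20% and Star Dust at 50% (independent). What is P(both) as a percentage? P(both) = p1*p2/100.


For independent events, P(both) = P(A) * P(B)
= 20% * 50%
= 1000 / 100 %
= 10.0%

10.0%


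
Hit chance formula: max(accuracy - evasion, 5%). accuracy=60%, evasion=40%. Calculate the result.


accuracy - evasion = 60 - 40 = 20
Apply floor: max(20, 5) = 20
Hit chance = 20%

20%


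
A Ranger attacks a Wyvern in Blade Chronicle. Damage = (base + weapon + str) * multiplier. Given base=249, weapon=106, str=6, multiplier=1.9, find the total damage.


Sum base + weapon + str = 249 + 106 + 6 = 361
Multiply by 1.9:
361 * 1.9 = 685.9

685.9 damage


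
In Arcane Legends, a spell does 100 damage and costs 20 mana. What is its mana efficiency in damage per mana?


Efficiency = damage / mana
= 100 / 20
= 5.00

5.00 dmg/mana


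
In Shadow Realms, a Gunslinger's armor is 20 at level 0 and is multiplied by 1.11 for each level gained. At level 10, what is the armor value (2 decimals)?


value = base * growth^level
= 20 * 1.11^10
= 20 * 2.839421
= 56.79

56.79 armor


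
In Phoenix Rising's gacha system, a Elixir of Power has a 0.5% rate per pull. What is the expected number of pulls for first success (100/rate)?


Expected pulls for a geometric distribution = 1/p = 100 / rate%
= 100 / 0.5
= 200.0

200.0 pulls


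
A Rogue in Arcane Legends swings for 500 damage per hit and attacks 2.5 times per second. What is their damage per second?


DPS = damage * attack_speed
= 500 * 2.5
= 1250.0

1250.0 DPS


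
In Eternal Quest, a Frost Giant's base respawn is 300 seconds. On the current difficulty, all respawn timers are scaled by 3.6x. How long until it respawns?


Respawn time = base * multiplier
= 300 * 3.6
= 1080.0 seconds

1080.0 seconds


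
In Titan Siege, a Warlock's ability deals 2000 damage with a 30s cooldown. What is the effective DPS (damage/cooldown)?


DPS = damage / cooldown
= 2000 / 30
= 66.67

66.67 DPS


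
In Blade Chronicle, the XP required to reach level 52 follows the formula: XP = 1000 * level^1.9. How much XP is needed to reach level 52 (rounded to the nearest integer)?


XP = 1000 * level^1.9
Substitute level = 52:
XP = 1000 * 52^1.9
= 1000 * 1821.4043
= 1821404

1821404 XP


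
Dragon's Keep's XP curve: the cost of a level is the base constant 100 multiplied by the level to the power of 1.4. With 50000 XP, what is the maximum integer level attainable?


XP = 100 * level^1.4, so level = (XP / 100)^(1/1.4)
= (50000 / 100)^(1/1.4)
= 500.0^0.7143
= 84.6907
Floor: level = 84

level 84


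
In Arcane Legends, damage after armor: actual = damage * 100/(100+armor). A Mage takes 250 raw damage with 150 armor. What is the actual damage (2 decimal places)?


actual = 250 * 100 / (100 + 150)
= 250 * 100 / 250
= 25000 / 250
= 100.00

100.00 damage


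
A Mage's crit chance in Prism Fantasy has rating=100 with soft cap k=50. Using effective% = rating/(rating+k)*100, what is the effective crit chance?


effective% = rating / (rating + k) * 100
= 100 / (100 + 50) * 100
= 100 / 150 * 100
= 0.666667 * 100
= 66.67%

66.67%


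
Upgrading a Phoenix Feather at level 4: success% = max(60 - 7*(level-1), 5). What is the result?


raw_rate = 60 - 7 * (4 - 1)
= 60 - 7 * 3
= 60 - 21
= 39
Apply floor: max(39, 5) = 39%

39%


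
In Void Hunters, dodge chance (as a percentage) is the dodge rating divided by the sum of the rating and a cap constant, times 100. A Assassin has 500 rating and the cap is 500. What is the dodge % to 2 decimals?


dodge% = 500 / (500 + 500) * 100
= 500 / 1000 * 100
= 0.5 * 100
= 50.00%

50.00%


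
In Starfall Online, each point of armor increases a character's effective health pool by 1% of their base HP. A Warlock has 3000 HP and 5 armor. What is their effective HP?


EHP = 3000 * (1 + 5/100)
= 3000 * (1 + 0.05)
= 3000 * 1.05
= 3150.0

3150.0 EHP


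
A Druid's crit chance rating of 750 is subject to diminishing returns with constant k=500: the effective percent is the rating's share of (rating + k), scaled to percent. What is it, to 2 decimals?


effective% = rating / (rating + k) * 100
= 750 / (750 + 500) * 100
= 750 / 1250 * 100
= 0.6 * 100
= 60.00%

60.00%


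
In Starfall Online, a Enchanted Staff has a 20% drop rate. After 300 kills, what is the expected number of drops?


Expected drops = kills * (drop_rate / 100)
= 300 * (20 / 100)
= 300 * 0.2
= 60.0

60.0 drops


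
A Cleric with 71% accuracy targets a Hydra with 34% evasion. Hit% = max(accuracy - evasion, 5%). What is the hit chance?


accuracy - evasion = 71 - 34 = 37
Apply floor: max(37, 5) = 37
Hit chance = 37%

37%


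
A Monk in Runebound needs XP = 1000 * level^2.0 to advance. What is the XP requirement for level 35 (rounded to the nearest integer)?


XP = 1000 * level^2.0
Substitute level = 35:
XP = 1000 * 35^2.0
= 1000 * 1225.0
= 1225000

1225000 XP


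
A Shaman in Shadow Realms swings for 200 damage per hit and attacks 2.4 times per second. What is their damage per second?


DPS = damage * attack_speed
= 200 * 2.4
= 480.0

480.0 DPS


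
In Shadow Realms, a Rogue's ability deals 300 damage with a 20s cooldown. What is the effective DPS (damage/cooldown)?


DPS = damage / cooldown
= 300 / 20
= 15.00

15.00 DPS


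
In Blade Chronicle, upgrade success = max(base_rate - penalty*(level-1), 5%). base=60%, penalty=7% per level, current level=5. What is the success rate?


raw_rate = 60 - 7 * (5 - 1)
= 60 - 7 * 4
= 60 - 28
= 32
Apply floor: max(32, 5) = 32%

32%


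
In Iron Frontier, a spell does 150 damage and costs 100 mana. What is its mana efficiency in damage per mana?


Efficiency = damage / mana
= 150 / 100
= 1.50

1.50 dmg/mana


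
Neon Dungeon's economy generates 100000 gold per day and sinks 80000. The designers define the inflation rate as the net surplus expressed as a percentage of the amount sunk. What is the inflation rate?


Net gold = 100000 - 80000 = 20000
Inflation rate = net / sunk * 100 = 20000 / 80000 * 100
= 0.25 * 100
= 25.00%

25.00%


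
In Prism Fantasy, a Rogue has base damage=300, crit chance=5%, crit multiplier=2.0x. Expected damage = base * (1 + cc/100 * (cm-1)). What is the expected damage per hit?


E[dmg] = base * (1 + crit_chance * (crit_mult - 1))
cc as decimal = 5/100 = 0.05
cm - 1 = 2.0 - 1 = 1.0
Bonus factor = 0.05 * 1.0 = 0.05
Total multiplier = 1 + 0.05 = 1.05
Expected damage = 300 * 1.05 = 315.00

315.00 damage


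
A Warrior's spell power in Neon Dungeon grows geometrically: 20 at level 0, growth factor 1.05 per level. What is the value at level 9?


value = base * growth^level
= 20 * 1.05^9
= 20 * 1.551328
= 31.03

31.03 spell power


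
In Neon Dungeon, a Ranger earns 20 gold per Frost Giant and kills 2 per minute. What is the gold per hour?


Gold per minute = 20 * 2 = 40
Gold per hour = 40 * 60 = 2400

2400 gold/hour


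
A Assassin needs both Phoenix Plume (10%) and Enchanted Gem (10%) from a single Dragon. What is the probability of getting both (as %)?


For independent events, P(both) = P(A) * P(B)
= 10% * 10%
= 100 / 100 %
= 1.0%

1.0%


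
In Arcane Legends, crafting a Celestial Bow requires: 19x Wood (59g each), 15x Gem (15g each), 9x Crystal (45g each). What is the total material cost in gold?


Cost breakdown:
  Wood: 19 * 59 = 1121
  Gem: 15 * 15 = 225
  Crystal: 9 * 45 = 405
Total = 1121 + 225 + 405 = 1751

1751 gold


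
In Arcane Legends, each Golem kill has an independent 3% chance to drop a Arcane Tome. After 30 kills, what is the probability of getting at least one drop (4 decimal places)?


P(at least one) = 1 - P(none) = 1 - (1-p)^n
p = 3/100 = 0.03
1 - p = 0.97
(1 - p)^30 = 0.97^30 = 0.401007
P(at least one) = 1 - 0.401007 = 0.5990

0.5990


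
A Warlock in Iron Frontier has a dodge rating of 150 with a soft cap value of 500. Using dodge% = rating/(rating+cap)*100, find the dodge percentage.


dodge% = 150 / (150 + 500) * 100
= 150 / 650 * 100
= 0.230769 * 100
= 23.08%

23.08%


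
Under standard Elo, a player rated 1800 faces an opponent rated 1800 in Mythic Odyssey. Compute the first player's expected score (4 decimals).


Elo expected score: Ea = 1/(1 + 10^((Rb-Ra)/400))
Rb - Ra = 1800 - 1800 = 0
(Rb-Ra)/400 = 0/400 = 0.0
10^0.0 = 1.0
Ea = 1/(1 + 1.0) = 1/2.0 = 0.5000

0.5000


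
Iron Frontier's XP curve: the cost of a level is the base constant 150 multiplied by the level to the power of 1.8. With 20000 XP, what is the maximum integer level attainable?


XP = 150 * level^1.8, so level = (XP / 150)^(1/1.8)
= (20000 / 150)^(1/1.8)
= 133.3333^0.5556
= 15.1538
Floor: level = 15

level 15


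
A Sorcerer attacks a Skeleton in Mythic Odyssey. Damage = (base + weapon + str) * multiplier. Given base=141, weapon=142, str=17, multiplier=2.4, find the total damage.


Sum base + weapon + str = 141 + 142 + 17 = 300
Multiply by 2.4:
300 * 2.4 = 720.0

720.0 damage


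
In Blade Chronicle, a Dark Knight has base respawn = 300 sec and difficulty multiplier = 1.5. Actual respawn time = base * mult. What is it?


Respawn time = base * multiplier
= 300 * 1.5
= 450.0 seconds

450.0 seconds
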